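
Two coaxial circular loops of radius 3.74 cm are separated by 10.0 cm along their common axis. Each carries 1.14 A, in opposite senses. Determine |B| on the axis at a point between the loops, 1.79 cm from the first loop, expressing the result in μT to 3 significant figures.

Each loop contributes B = μ₀IR²/[2(R²+z²)^(3/2)] on the axis, with z measured from that loop.
Loop 1 (z = 0.0179 m): B₁ = 1.41×10⁻⁵ T. Loop 2 (z = 0.0821 m): B₂ = 1.36×10⁻⁶ T.
The fields oppose: B = |B₁ − B₂| = 1.27×10⁻⁵ T.

B ≈ 12.7 μT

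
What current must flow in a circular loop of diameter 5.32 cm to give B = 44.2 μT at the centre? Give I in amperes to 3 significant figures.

I ≈ 1.87 A

At the centre of a circular loop B = μ₀I/(2R), so I = 2RB/μ₀.
With R = 0.0266 m, I = 2 × 0.0266 × 4.42×10⁻⁵ / (4π×10⁻⁷) = 1.87 A.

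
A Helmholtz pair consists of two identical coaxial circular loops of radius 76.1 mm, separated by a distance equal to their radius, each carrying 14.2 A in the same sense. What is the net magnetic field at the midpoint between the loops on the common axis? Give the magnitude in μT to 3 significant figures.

Each loop contributes B = μ₀IR²/[2(R²+z²)^(3/2)] on the axis, with z measured from that loop.
Loop 1 (z = 0.03805 m): B₁ = 8.39×10⁻⁵ T. Loop 2 (z = 0.03805 m): B₂ = 8.39×10⁻⁵ T.
The fields add: B = B₁ + B₂ = 1.68×10⁻⁴ T.

B ≈ 168 μT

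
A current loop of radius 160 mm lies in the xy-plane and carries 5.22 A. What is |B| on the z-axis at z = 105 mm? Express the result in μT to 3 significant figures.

On the axis of a circular loop, B = μ₀IR² / [2(R²+z²)^(3/2)].
R² + z² = (0.16)² + (0.105)² = 0.03662 m², and (R²+z²)^(3/2) = 7.01×10⁻³ m³.
B = (4π×10⁻⁷ × 5.22 × 0.0256) / (2 × 7.01×10⁻³) = 1.20×10⁻⁵ T.

B ≈ 12.0 μT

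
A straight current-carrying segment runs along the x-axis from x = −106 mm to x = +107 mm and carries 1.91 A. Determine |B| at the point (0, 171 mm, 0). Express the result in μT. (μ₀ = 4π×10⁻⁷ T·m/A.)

For a finite straight segment, B = (μ₀I/4πd)(sinθ₁ + sinθ₂), where θ₁, θ₂ are the angles from the perpendicular to each end.
The perpendicular distance is d = 0.171 m; the end-offsets along the wire are a = 0.106 m and b = 0.107 m.
sinθ₁ = 0.106/√(0.106²+0.171²) = 0.5269; sinθ₂ = 0.107/√(0.107²+0.171²) = 0.5304.
B = (4π×10⁻⁷ × 1.91) / (4π × 0.171) × (0.5269 + 0.5304) = 1.18×10⁻⁶ T.

B ≈ 1.18 μT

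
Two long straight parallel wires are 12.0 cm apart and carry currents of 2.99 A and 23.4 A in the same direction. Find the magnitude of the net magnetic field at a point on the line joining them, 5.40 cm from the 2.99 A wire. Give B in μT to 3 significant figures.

Each long wire gives B = μ₀I/(2πd). Distances are d₁ = 0.054 m and d₂ = 0.066 m.
B₁ = 1.11×10⁻⁵ T, B₂ = 7.09×10⁻⁵ T.
Between parallel currents the two contributions point in opposite directions, so they subtract. B = |B₁ − B₂| = |1.11×10⁻⁵ − 7.09×10⁻⁵| = 5.98×10⁻⁵ T.

B ≈ 59.8 μT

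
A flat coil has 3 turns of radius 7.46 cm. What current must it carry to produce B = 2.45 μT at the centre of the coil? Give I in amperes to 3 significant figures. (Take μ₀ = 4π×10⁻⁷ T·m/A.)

For an N-turn coil, B = Nμ₀I/(2R) with R = 0.0746 m, so I = 2RB/(Nμ₀) = 2 × 0.0746 × 2.45×10⁻⁶ / (3 × 4π×10⁻⁷) = 9.70×10⁻² A.

I ≈ 0.0970 A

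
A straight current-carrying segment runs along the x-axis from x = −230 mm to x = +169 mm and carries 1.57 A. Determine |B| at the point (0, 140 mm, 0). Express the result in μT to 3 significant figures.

B ≈ 1.82 μT

For a finite straight segment, B = (μ₀I/4πd)(sinθ₁ + sinθ₂), where θ₁, θ₂ are the angles from the perpendicular to each end.
The perpendicular distance is d = 0.14 m; the end-offsets along the wire are a = 0.23 m and b = 0.169 m.
sinθ₁ = 0.23/√(0.23²+0.14²) = 0.8542; sinθ₂ = 0.169/√(0.169²+0.14²) = 0.7701.
B = (4π×10⁻⁷ × 1.57) / (4π × 0.14) × (0.8542 + 0.7701) = 1.82×10⁻⁶ T.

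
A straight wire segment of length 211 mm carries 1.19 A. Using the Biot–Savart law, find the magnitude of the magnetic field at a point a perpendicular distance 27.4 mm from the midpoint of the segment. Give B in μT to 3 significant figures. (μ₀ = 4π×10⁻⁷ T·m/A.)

B ≈ 8.41 μT

For a finite straight segment, B = (μ₀I/4πd)(sinθ₁ + sinθ₂), where θ₁, θ₂ are the angles from the perpendicular to each end.
The perpendicular from the point meets the wire at its midpoint, so each end is L/2 = 0.1055 m away along the wire.
sinθ₁ = 0.1055/√(0.1055²+0.0274²) = 0.9679; sinθ₂ = 0.1055/√(0.1055²+0.0274²) = 0.9679.
B = (4π×10⁻⁷ × 1.19) / (4π × 0.0274) × (0.9679 + 0.9679) = 8.41×10⁻⁶ T.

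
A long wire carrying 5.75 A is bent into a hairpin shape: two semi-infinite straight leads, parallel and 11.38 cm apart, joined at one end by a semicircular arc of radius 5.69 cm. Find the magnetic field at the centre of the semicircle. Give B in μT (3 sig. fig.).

The semicircular arc contributes B_arc = μ₀I·π/(4πR) = μ₀I/(4R) = 3.17×10⁻⁵ T.
Each semi-infinite lead is at perpendicular distance R = 0.0569 m from the centre, with the perpendicular foot at its near end, so it contributes μ₀I/(4πR); both point the same way, together 2.02×10⁻⁵ T.
Arc and leads all point the same direction: B = 3.17×10⁻⁵ + 2.02×10⁻⁵ = 5.20×10⁻⁵ T.

B ≈ 52.0 μT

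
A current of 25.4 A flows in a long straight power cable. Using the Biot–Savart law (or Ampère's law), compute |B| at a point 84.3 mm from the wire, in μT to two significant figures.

For an infinitely long straight wire, B = μ₀I/(2πd).
B = (4π×10⁻⁷ × 25.4) / (2π × 0.0843) = 6.03×10⁻⁵ T.

B ≈ 60 μT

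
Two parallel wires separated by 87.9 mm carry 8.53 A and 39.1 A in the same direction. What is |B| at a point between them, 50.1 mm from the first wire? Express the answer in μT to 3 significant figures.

Each long wire gives B = μ₀I/(2πd). Distances are d₁ = 0.0501 m and d₂ = 0.0378 m.
B₁ = 3.41×10⁻⁵ T, B₂ = 2.07×10⁻⁴ T.
Between parallel currents the two contributions point in opposite directions, so they subtract. B = |B₁ − B₂| = |3.41×10⁻⁵ − 2.07×10⁻⁴| = 1.73×10⁻⁴ T.

B ≈ 173 μT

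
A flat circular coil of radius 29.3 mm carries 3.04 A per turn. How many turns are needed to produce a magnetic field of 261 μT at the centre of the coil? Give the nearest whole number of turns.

N = 4

For an N-turn coil, B = Nμ₀I/(2R). A single turn gives B₁ = 6.52×10⁻⁵ T with R = 0.0293 m.
N = B/B₁ = 2.61×10⁻⁴ / 6.52×10⁻⁵ = 4.00.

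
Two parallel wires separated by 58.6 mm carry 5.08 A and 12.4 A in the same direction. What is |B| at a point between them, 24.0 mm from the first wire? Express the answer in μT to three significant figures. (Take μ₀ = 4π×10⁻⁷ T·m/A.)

Each long wire gives B = μ₀I/(2πd). Distances are d₁ = 0.024 m and d₂ = 0.0346 m.
B₁ = 4.23×10⁻⁵ T, B₂ = 7.17×10⁻⁵ T.
Between parallel currents the two contributions point in opposite directions, so they subtract. B = |B₁ − B₂| = |4.23×10⁻⁵ − 7.17×10⁻⁵| = 2.93×10⁻⁵ T.

B ≈ 29.3 μT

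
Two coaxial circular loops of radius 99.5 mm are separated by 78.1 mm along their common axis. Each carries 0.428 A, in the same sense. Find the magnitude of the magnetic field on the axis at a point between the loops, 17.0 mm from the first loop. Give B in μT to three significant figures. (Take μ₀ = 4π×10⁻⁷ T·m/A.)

Each loop contributes B = μ₀IR²/[2(R²+z²)^(3/2)] on the axis, with z measured from that loop.
Loop 1 (z = 0.017 m): B₁ = 2.59×10⁻⁶ T. Loop 2 (z = 0.0611 m): B₂ = 1.67×10⁻⁶ T.
The fields add: B = B₁ + B₂ = 4.26×10⁻⁶ T.

B ≈ 4.26 μT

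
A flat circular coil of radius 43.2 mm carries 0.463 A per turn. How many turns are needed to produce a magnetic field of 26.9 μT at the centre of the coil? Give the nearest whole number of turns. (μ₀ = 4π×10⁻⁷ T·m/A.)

For an N-turn coil, B = Nμ₀I/(2R). A single turn gives B₁ = 6.73×10⁻⁶ T with R = 0.0432 m.
N = B/B₁ = 2.69×10⁻⁵ / 6.73×10⁻⁶ = 3.99.

N = 4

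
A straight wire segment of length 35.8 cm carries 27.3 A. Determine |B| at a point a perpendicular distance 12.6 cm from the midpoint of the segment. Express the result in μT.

B ≈ 35.4 μT

For a finite straight segment, B = (μ₀I/4πd)(sinθ₁ + sinθ₂), where θ₁, θ₂ are the angles from the perpendicular to each end.
The perpendicular from the point meets the wire at its midpoint, so each end is L/2 = 0.179 m away along the wire.
sinθ₁ = 0.179/√(0.179²+0.126²) = 0.8177; sinθ₂ = 0.179/√(0.179²+0.126²) = 0.8177.
B = (4π×10⁻⁷ × 27.3) / (4π × 0.126) × (0.8177 + 0.8177) = 3.54×10⁻⁵ T.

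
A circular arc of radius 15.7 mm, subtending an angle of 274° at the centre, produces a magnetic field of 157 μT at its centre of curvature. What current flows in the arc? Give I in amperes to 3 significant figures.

I ≈ 5.15 A

For a circular arc, B = μ₀Iφ/(4πR) with φ in radians; here φ = 4.782 rad.
So I = 4πRB/(μ₀φ) = 4π × 0.0157 × 1.57×10⁻⁴ / (4π×10⁻⁷ × 4.782) = 5.15 A.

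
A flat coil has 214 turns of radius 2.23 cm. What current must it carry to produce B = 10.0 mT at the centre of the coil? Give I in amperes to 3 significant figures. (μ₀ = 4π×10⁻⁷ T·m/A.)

I ≈ 1.66 A

For an N-turn coil, B = Nμ₀I/(2R) with R = 0.0223 m, so I = 2RB/(Nμ₀) = 2 × 0.0223 × 1.00×10⁻² / (214 × 4π×10⁻⁷) = 1.66 A.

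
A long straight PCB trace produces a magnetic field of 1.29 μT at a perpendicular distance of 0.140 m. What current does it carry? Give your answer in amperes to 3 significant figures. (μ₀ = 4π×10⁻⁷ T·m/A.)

For a long straight wire B = μ₀I/(2πd), so I = 2πdB/μ₀.
I = 2π × 0.14 × 1.29×10⁻⁶ / (4π×10⁻⁷) = 0.903 A.

I ≈ 0.903 A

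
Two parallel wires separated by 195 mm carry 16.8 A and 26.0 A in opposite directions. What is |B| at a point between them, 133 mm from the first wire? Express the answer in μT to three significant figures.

Each long wire gives B = μ₀I/(2πd). Distances are d₁ = 0.133 m and d₂ = 0.062 m.
B₁ = 2.53×10⁻⁵ T, B₂ = 8.39×10⁻⁵ T.
Between antiparallel currents both contributions point the same way, so they add. B = B₁ + B₂ = 2.53×10⁻⁵ + 8.39×10⁻⁵ = 1.09×10⁻⁴ T.

B ≈ 109 μT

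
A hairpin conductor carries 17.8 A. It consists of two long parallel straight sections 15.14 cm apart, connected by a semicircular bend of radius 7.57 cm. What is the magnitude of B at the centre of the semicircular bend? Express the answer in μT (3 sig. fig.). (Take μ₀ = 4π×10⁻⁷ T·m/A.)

B ≈ 121 μT

The semicircular arc contributes B_arc = μ₀I·π/(4πR) = μ₀I/(4R) = 7.39×10⁻⁵ T.
Each semi-infinite lead is at perpendicular distance R = 0.0757 m from the centre, with the perpendicular foot at its near end, so it contributes μ₀I/(4πR); both point the same way, together 4.70×10⁻⁵ T.
Arc and leads all point the same direction: B = 7.39×10⁻⁵ + 4.70×10⁻⁵ = 1.21×10⁻⁴ T.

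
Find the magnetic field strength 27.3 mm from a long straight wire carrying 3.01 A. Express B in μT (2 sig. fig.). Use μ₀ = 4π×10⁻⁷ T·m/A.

For an infinitely long straight wire, B = μ₀I/(2πd).
B = (4π×10⁻⁷ × 3.01) / (2π × 0.0273) = 2.21×10⁻⁵ T.

B ≈ 22 μT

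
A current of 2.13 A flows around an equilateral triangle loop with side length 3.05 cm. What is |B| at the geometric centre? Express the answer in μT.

B ≈ 126 μT

Each side is a finite straight segment at perpendicular distance d = a/(2 tan(π/3)) = 0.008805 m from the centre, with end-angles ±π/3.
One side contributes B₁ = (μ₀I/4πd)·2 sin(π/3) = 4.19×10⁻⁵ T.
All 3 sides add in the same direction: B = 3 × 4.19×10⁻⁵ = 1.26×10⁻⁴ T.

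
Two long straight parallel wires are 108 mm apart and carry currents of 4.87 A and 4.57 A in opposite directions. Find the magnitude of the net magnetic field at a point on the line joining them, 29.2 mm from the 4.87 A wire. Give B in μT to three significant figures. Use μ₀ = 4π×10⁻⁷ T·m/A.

B ≈ 45.0 μT

Each long wire gives B = μ₀I/(2πd). Distances are d₁ = 0.0292 m and d₂ = 0.0788 m.
B₁ = 3.34×10⁻⁵ T, B₂ = 1.16×10⁻⁵ T.
Between antiparallel currents both contributions point the same way, so they add. B = B₁ + B₂ = 3.34×10⁻⁵ + 1.16×10⁻⁵ = 4.50×10⁻⁵ T.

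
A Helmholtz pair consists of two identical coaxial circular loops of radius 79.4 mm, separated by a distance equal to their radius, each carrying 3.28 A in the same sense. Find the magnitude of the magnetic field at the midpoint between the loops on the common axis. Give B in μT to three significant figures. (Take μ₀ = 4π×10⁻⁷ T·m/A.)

Each loop contributes B = μ₀IR²/[2(R²+z²)^(3/2)] on the axis, with z measured from that loop.
Loop 1 (z = 0.0397 m): B₁ = 1.86×10⁻⁵ T. Loop 2 (z = 0.0397 m): B₂ = 1.86×10⁻⁵ T.
The fields add: B = B₁ + B₂ = 3.71×10⁻⁵ T.

B ≈ 37.1 μT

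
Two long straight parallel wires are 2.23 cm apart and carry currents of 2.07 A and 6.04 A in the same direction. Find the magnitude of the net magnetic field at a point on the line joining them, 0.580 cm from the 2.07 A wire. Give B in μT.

Each long wire gives B = μ₀I/(2πd). Distances are d₁ = 0.0058 m and d₂ = 0.0165 m.
B₁ = 7.14×10⁻⁵ T, B₂ = 7.32×10⁻⁵ T.
Between parallel currents the two contributions point in opposite directions, so they subtract. B = |B₁ − B₂| = |7.14×10⁻⁵ − 7.32×10⁻⁵| = 1.83×10⁻⁶ T.

B ≈ 1.83 μT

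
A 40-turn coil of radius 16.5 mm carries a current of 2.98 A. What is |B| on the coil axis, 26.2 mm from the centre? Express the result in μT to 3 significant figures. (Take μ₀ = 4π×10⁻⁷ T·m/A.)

B ≈ 687 μT

For an N-turn flat coil, B = Nμ₀IR²/[2(R²+z²)^(3/2)] with R = 0.0165 m, z = 0.0262 m.
B = 40 × 1.72×10⁻⁵ T = 6.87×10⁻⁴ T.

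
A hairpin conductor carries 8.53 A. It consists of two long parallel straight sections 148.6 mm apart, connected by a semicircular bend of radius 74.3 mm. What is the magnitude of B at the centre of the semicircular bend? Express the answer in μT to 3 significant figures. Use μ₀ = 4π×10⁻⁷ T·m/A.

B ≈ 59.0 μT

The semicircular arc contributes B_arc = μ₀I·π/(4πR) = μ₀I/(4R) = 3.61×10⁻⁵ T.
Each semi-infinite lead is at perpendicular distance R = 0.0743 m from the centre, with the perpendicular foot at its near end, so it contributes μ₀I/(4πR); both point the same way, together 2.30×10⁻⁵ T.
Arc and leads all point the same direction: B = 3.61×10⁻⁵ + 2.30×10⁻⁵ = 5.90×10⁻⁵ T.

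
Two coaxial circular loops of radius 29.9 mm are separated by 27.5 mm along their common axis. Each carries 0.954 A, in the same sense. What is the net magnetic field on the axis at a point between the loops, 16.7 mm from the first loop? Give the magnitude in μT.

Each loop contributes B = μ₀IR²/[2(R²+z²)^(3/2)] on the axis, with z measured from that loop.
Loop 1 (z = 0.0167 m): B₁ = 1.33×10⁻⁵ T. Loop 2 (z = 0.0108 m): B₂ = 1.67×10⁻⁵ T.
The fields add: B = B₁ + B₂ = 3.00×10⁻⁵ T.

B ≈ 30.0 μT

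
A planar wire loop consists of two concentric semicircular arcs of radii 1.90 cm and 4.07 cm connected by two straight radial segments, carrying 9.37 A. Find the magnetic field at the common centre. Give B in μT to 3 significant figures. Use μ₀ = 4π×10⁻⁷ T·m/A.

The radial connectors point toward the centre, so dl × r̂ = 0 and they contribute nothing.
Each semicircle gives μ₀I/(4R): inner arc 1.55×10⁻⁴ T, outer arc 7.23×10⁻⁵ T.
The two arcs carry current in opposite angular senses, so their fields oppose: B = |1.55×10⁻⁴ − 7.23×10⁻⁵| = 8.26×10⁻⁵ T.

B ≈ 82.6 μT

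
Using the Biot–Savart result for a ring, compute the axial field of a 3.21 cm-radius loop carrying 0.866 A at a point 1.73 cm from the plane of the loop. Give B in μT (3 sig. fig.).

B ≈ 11.6 μT

On the axis of a circular loop, B = μ₀IR² / [2(R²+z²)^(3/2)].
R² + z² = (0.0321)² + (0.0173)² = 0.00133 m², and (R²+z²)^(3/2) = 4.85×10⁻⁵ m³.
B = (4π×10⁻⁷ × 0.866 × 0.00103) / (2 × 4.85×10⁻⁵) = 1.16×10⁻⁵ T.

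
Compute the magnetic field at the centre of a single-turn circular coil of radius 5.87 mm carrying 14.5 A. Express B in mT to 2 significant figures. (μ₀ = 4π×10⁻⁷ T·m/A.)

B ≈ 1.6 mT

At the centre of a circular loop the Biot–Savart law gives B = μ₀I/(2R).
B = (4π×10⁻⁷ × 14.5) / (2 × 0.00587) = 1.55×10⁻³ T.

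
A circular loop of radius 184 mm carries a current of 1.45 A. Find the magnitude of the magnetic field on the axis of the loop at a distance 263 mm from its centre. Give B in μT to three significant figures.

B ≈ 0.933 μT

On the axis of a circular loop, B = μ₀IR² / [2(R²+z²)^(3/2)].
R² + z² = (0.184)² + (0.263)² = 0.103 m², and (R²+z²)^(3/2) = 3.31×10⁻² m³.
B = (4π×10⁻⁷ × 1.45 × 0.03386) / (2 × 3.31×10⁻²) = 9.33×10⁻⁷ T.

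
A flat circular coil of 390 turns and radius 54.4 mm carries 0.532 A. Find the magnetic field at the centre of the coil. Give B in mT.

For an N-turn flat coil, B = Nμ₀I/(2R) with R = 0.0544 m.
B = 390 × 6.14×10⁻⁶ T = 2.40×10⁻³ T.

B ≈ 2.40 mT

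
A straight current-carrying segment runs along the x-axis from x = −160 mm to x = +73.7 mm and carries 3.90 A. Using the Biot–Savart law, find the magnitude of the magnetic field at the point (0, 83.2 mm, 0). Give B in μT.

For a finite straight segment, B = (μ₀I/4πd)(sinθ₁ + sinθ₂), where θ₁, θ₂ are the angles from the perpendicular to each end.
The perpendicular distance is d = 0.0832 m; the end-offsets along the wire are a = 0.16 m and b = 0.0737 m.
sinθ₁ = 0.16/√(0.16²+0.0832²) = 0.8872; sinθ₂ = 0.0737/√(0.0737²+0.0832²) = 0.6631.
B = (4π×10⁻⁷ × 3.90) / (4π × 0.0832) × (0.8872 + 0.6631) = 7.27×10⁻⁶ T.

B ≈ 7.27 μT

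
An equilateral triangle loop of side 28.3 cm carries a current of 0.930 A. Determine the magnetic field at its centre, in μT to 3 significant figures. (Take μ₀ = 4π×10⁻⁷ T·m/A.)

B ≈ 5.92 μT

Each side is a finite straight segment at perpendicular distance d = a/(2 tan(π/3)) = 0.0817 m from the centre, with end-angles ±π/3.
One side contributes B₁ = (μ₀I/4πd)·2 sin(π/3) = 1.97×10⁻⁶ T.
All 3 sides add in the same direction: B = 3 × 1.97×10⁻⁶ = 5.92×10⁻⁶ T.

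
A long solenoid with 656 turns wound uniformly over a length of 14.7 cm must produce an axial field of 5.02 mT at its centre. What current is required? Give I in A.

I ≈ 0.895 A

Inside a long solenoid B = μ₀nI with n = 4463 m⁻¹, so I = B/(μ₀n).
I = 5.02×10⁻³ / (4π×10⁻⁷ × 4463) = 0.895 A.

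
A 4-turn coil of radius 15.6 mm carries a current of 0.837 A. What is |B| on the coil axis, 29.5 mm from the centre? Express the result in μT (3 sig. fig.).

For an N-turn flat coil, B = Nμ₀IR²/[2(R²+z²)^(3/2)] with R = 0.0156 m, z = 0.0295 m.
B = 4 × 3.44×10⁻⁶ T = 1.38×10⁻⁵ T.

B ≈ 13.8 μT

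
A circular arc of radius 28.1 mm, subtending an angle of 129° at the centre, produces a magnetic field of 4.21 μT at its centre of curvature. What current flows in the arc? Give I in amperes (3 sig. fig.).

I ≈ 0.525 A

For a circular arc, B = μ₀Iφ/(4πR) with φ in radians; here φ = 2.251 rad.
So I = 4πRB/(μ₀φ) = 4π × 0.0281 × 4.21×10⁻⁶ / (4π×10⁻⁷ × 2.251) = 0.525 A.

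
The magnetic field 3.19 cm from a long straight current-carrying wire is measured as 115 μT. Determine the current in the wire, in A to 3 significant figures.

I ≈ 18.3 A

For a long straight wire B = μ₀I/(2πd), so I = 2πdB/μ₀.
I = 2π × 0.0319 × 1.15×10⁻⁴ / (4π×10⁻⁷) = 18.3 A.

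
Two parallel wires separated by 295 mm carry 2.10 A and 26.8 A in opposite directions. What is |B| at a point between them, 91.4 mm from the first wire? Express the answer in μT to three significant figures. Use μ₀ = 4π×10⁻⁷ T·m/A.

Each long wire gives B = μ₀I/(2πd). Distances are d₁ = 0.0914 m and d₂ = 0.2036 m.
B₁ = 4.60×10⁻⁶ T, B₂ = 2.63×10⁻⁵ T.
Between antiparallel currents both contributions point the same way, so they add. B = B₁ + B₂ = 4.60×10⁻⁶ + 2.63×10⁻⁵ = 3.09×10⁻⁵ T.

B ≈ 30.9 μT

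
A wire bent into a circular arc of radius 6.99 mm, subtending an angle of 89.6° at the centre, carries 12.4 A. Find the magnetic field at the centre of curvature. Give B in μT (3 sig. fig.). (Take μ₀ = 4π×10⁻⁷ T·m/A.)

B ≈ 277 μT

The Biot–Savart field of a circular arc at its centre is B = μ₀Iφ/(4πR), with φ = 1.564 rad.
B = (4π×10⁻⁷ × 12.4 × 1.564) / (4π × 0.00699) = 2.77×10⁻⁴ T.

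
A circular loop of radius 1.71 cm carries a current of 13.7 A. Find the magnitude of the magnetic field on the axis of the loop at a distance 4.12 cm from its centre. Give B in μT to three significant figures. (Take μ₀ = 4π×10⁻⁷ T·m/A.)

On the axis of a circular loop, B = μ₀IR² / [2(R²+z²)^(3/2)].
R² + z² = (0.0171)² + (0.0412)² = 0.00199 m², and (R²+z²)^(3/2) = 8.88×10⁻⁵ m³.
B = (4π×10⁻⁷ × 13.7 × 0.0002924) / (2 × 8.88×10⁻⁵) = 2.84×10⁻⁵ T.

B ≈ 28.4 μT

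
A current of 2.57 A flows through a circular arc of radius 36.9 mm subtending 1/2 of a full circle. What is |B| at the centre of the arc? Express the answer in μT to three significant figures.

B ≈ 21.9 μT

The Biot–Savart field of a circular arc at its centre is B = μ₀Iφ/(4πR), with φ = 3.142 rad.
B = (4π×10⁻⁷ × 2.57 × 3.142) / (4π × 0.0369) = 2.19×10⁻⁵ T.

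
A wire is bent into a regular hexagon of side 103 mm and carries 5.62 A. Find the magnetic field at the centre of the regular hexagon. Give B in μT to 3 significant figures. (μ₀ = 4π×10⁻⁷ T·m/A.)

B ≈ 37.8 μT

Each side is a finite straight segment at perpendicular distance d = a/(2 tan(π/6)) = 0.0892 m from the centre, with end-angles ±π/6.
One side contributes B₁ = (μ₀I/4πd)·2 sin(π/6) = 6.30×10⁻⁶ T.
All 6 sides add in the same direction: B = 6 × 6.30×10⁻⁶ = 3.78×10⁻⁵ T.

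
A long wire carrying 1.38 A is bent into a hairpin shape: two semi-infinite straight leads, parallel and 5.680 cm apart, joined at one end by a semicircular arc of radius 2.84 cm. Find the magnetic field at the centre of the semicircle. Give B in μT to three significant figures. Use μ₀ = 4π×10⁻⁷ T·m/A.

The semicircular arc contributes B_arc = μ₀I·π/(4πR) = μ₀I/(4R) = 1.53×10⁻⁵ T.
Each semi-infinite lead is at perpendicular distance R = 0.0284 m from the centre, with the perpendicular foot at its near end, so it contributes μ₀I/(4πR); both point the same way, together 9.72×10⁻⁶ T.
Arc and leads all point the same direction: B = 1.53×10⁻⁵ + 9.72×10⁻⁶ = 2.50×10⁻⁵ T.

B ≈ 25.0 μT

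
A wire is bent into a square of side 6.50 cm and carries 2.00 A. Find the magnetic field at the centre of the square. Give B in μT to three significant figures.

Each side is a finite straight segment at perpendicular distance d = a/(2 tan(π/4)) = 0.0325 m from the centre, with end-angles ±π/4.
One side contributes B₁ = (μ₀I/4πd)·2 sin(π/4) = 8.70×10⁻⁶ T.
All 4 sides add in the same direction: B = 4 × 8.70×10⁻⁶ = 3.48×10⁻⁵ T.

B ≈ 34.8 μT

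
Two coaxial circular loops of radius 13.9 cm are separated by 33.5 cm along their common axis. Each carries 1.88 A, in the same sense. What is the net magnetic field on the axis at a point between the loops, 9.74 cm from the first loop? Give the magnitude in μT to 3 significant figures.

B ≈ 5.76 μT

Each loop contributes B = μ₀IR²/[2(R²+z²)^(3/2)] on the axis, with z measured from that loop.
Loop 1 (z = 0.0974 m): B₁ = 4.67×10⁻⁶ T. Loop 2 (z = 0.2376 m): B₂ = 1.09×10⁻⁶ T.
The fields add: B = B₁ + B₂ = 5.76×10⁻⁶ T.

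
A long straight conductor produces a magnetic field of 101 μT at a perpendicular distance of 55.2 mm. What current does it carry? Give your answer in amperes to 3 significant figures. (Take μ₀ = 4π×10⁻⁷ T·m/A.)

I ≈ 27.9 A

For a long straight wire B = μ₀I/(2πd), so I = 2πdB/μ₀.
I = 2π × 0.0552 × 1.01×10⁻⁴ / (4π×10⁻⁷) = 27.9 A.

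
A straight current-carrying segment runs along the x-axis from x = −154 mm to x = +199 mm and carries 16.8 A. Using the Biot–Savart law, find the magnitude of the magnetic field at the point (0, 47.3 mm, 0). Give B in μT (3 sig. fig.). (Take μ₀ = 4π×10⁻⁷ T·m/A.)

B ≈ 68.5 μT

For a finite straight segment, B = (μ₀I/4πd)(sinθ₁ + sinθ₂), where θ₁, θ₂ are the angles from the perpendicular to each end.
The perpendicular distance is d = 0.0473 m; the end-offsets along the wire are a = 0.154 m and b = 0.199 m.
sinθ₁ = 0.154/√(0.154²+0.0473²) = 0.9559; sinθ₂ = 0.199/√(0.199²+0.0473²) = 0.9729.
B = (4π×10⁻⁷ × 16.8) / (4π × 0.0473) × (0.9559 + 0.9729) = 6.85×10⁻⁵ T.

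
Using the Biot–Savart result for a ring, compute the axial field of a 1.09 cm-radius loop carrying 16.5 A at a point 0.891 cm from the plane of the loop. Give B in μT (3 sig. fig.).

On the axis of a circular loop, B = μ₀IR² / [2(R²+z²)^(3/2)].
R² + z² = (0.0109)² + (0.00891)² = 0.0001982 m², and (R²+z²)^(3/2) = 2.79×10⁻⁶ m³.
B = (4π×10⁻⁷ × 16.5 × 0.0001188) / (2 × 2.79×10⁻⁶) = 4.41×10⁻⁴ T.

B ≈ 441 μT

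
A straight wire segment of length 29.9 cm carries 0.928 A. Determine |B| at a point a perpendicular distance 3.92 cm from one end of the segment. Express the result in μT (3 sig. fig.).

B ≈ 2.35 μT

For a finite straight segment, B = (μ₀I/4πd)(sinθ₁ + sinθ₂), where θ₁, θ₂ are the angles from the perpendicular to each end.
The perpendicular foot is at one end, so the two end-offsets along the wire are 0 and L = 0.299 m.
sinθ₁ = 0/√(0²+0.0392²) = 0.0000; sinθ₂ = 0.299/√(0.299²+0.0392²) = 0.9915.
B = (4π×10⁻⁷ × 0.928) / (4π × 0.0392) × (0.0000 + 0.9915) = 2.35×10⁻⁶ T.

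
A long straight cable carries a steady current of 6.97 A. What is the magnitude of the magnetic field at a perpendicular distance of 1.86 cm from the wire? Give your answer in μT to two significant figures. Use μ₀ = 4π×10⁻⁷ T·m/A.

For an infinitely long straight wire, B = μ₀I/(2πd).
B = (4π×10⁻⁷ × 6.97) / (2π × 0.0186) = 7.49×10⁻⁵ T.

B ≈ 75 μT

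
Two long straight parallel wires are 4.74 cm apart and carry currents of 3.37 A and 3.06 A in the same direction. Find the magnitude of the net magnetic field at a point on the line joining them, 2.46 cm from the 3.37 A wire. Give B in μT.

B ≈ 0.556 μT

Each long wire gives B = μ₀I/(2πd). Distances are d₁ = 0.0246 m and d₂ = 0.0228 m.
B₁ = 2.74×10⁻⁵ T, B₂ = 2.68×10⁻⁵ T.
Between parallel currents the two contributions point in opposite directions, so they subtract. B = |B₁ − B₂| = |2.74×10⁻⁵ − 2.68×10⁻⁵| = 5.56×10⁻⁷ T.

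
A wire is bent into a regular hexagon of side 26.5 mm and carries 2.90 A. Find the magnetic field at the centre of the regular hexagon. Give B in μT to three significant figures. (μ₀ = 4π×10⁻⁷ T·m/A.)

B ≈ 75.8 μT

Each side is a finite straight segment at perpendicular distance d = a/(2 tan(π/6)) = 0.02295 m from the centre, with end-angles ±π/6.
One side contributes B₁ = (μ₀I/4πd)·2 sin(π/6) = 1.26×10⁻⁵ T.
All 6 sides add in the same direction: B = 6 × 1.26×10⁻⁵ = 7.58×10⁻⁵ T.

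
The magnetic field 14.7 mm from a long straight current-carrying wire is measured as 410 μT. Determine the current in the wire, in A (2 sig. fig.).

I ≈ 30 A

For a long straight wire B = μ₀I/(2πd), so I = 2πdB/μ₀.
I = 2π × 0.0147 × 4.10×10⁻⁴ / (4π×10⁻⁷) = 30.1 A.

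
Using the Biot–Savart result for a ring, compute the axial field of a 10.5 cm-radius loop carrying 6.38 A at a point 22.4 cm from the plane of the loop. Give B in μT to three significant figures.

On the axis of a circular loop, B = μ₀IR² / [2(R²+z²)^(3/2)].
R² + z² = (0.105)² + (0.224)² = 0.0612 m², and (R²+z²)^(3/2) = 1.51×10⁻² m³.
B = (4π×10⁻⁷ × 6.38 × 0.01102) / (2 × 1.51×10⁻²) = 2.92×10⁻⁶ T.

B ≈ 2.92 μT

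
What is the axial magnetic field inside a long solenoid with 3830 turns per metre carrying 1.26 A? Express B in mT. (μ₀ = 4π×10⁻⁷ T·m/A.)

B ≈ 6.06 mT

Inside a long solenoid, B = μ₀nI with n = 3830 turns/m.
B = 4π×10⁻⁷ × 3830 × 1.26 = 6.06×10⁻³ T.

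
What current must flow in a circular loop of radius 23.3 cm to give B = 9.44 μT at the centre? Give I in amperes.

At the centre of a circular loop B = μ₀I/(2R), so I = 2RB/μ₀.
With R = 0.233 m, I = 2 × 0.233 × 9.44×10⁻⁶ / (4π×10⁻⁷) = 3.50 A.

I ≈ 3.50 A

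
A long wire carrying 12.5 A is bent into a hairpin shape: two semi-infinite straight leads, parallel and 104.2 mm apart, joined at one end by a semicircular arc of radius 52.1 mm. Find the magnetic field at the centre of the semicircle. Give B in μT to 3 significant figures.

B ≈ 123 μT

The semicircular arc contributes B_arc = μ₀I·π/(4πR) = μ₀I/(4R) = 7.54×10⁻⁵ T.
Each semi-infinite lead is at perpendicular distance R = 0.0521 m from the centre, with the perpendicular foot at its near end, so it contributes μ₀I/(4πR); both point the same way, together 4.80×10⁻⁵ T.
Arc and leads all point the same direction: B = 7.54×10⁻⁵ + 4.80×10⁻⁵ = 1.23×10⁻⁴ T.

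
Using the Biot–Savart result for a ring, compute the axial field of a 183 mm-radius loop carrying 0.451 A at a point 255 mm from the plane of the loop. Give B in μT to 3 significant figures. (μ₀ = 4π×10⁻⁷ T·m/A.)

B ≈ 0.307 μT

On the axis of a circular loop, B = μ₀IR² / [2(R²+z²)^(3/2)].
R² + z² = (0.183)² + (0.255)² = 0.09851 m², and (R²+z²)^(3/2) = 3.09×10⁻² m³.
B = (4π×10⁻⁷ × 0.451 × 0.03349) / (2 × 3.09×10⁻²) = 3.07×10⁻⁷ T.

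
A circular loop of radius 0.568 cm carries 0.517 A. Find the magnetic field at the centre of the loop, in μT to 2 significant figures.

B ≈ 57 μT

At the centre of a circular loop the Biot–Savart law gives B = μ₀I/(2R).
B = (4π×10⁻⁷ × 0.517) / (2 × 0.00568) = 5.72×10⁻⁵ T.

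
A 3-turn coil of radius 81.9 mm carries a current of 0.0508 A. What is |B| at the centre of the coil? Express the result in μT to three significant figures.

B ≈ 1.17 μT

For an N-turn flat coil, B = Nμ₀I/(2R) with R = 0.0819 m.
B = 3 × 3.90×10⁻⁷ T = 1.17×10⁻⁶ T.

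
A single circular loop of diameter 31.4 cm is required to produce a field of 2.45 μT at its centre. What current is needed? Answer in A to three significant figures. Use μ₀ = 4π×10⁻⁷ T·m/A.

At the centre of a circular loop B = μ₀I/(2R), so I = 2RB/μ₀.
With R = 0.157 m, I = 2 × 0.157 × 2.45×10⁻⁶ / (4π×10⁻⁷) = 0.612 A.

I ≈ 0.612 A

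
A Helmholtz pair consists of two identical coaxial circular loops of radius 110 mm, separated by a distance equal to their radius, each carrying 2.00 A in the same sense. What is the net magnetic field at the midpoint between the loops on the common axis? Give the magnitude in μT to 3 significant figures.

Each loop contributes B = μ₀IR²/[2(R²+z²)^(3/2)] on the axis, with z measured from that loop.
Loop 1 (z = 0.055 m): B₁ = 8.17×10⁻⁶ T. Loop 2 (z = 0.055 m): B₂ = 8.17×10⁻⁶ T.
The fields add: B = B₁ + B₂ = 1.63×10⁻⁵ T.

B ≈ 16.3 μT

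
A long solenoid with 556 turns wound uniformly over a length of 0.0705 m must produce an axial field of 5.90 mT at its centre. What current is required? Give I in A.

I ≈ 0.595 A

Inside a long solenoid B = μ₀nI with n = 7887 m⁻¹, so I = B/(μ₀n).
I = 5.90×10⁻³ / (4π×10⁻⁷ × 7887) = 0.595 A.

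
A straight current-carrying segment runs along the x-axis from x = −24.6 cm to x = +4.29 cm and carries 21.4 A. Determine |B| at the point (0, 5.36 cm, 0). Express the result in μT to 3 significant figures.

B ≈ 64.0 μT

For a finite straight segment, B = (μ₀I/4πd)(sinθ₁ + sinθ₂), where θ₁, θ₂ are the angles from the perpendicular to each end.
The perpendicular distance is d = 0.0536 m; the end-offsets along the wire are a = 0.246 m and b = 0.0429 m.
sinθ₁ = 0.246/√(0.246²+0.0536²) = 0.9771; sinθ₂ = 0.0429/√(0.0429²+0.0536²) = 0.6249.
B = (4π×10⁻⁷ × 21.4) / (4π × 0.0536) × (0.9771 + 0.6249) = 6.40×10⁻⁵ T.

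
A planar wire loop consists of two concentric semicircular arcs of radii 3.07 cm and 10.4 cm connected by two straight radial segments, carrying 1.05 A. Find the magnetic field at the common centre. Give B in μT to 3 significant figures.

The radial connectors point toward the centre, so dl × r̂ = 0 and they contribute nothing.
Each semicircle gives μ₀I/(4R): inner arc 1.07×10⁻⁵ T, outer arc 3.17×10⁻⁶ T.
The two arcs carry current in opposite angular senses, so their fields oppose: B = |1.07×10⁻⁵ − 3.17×10⁻⁶| = 7.57×10⁻⁶ T.

B ≈ 7.57 μT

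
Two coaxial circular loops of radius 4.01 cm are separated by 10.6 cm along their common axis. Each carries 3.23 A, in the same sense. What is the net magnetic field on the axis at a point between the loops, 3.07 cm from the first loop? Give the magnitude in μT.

Each loop contributes B = μ₀IR²/[2(R²+z²)^(3/2)] on the axis, with z measured from that loop.
Loop 1 (z = 0.0307 m): B₁ = 2.53×10⁻⁵ T. Loop 2 (z = 0.0753 m): B₂ = 5.26×10⁻⁶ T.
The fields add: B = B₁ + B₂ = 3.06×10⁻⁵ T.

B ≈ 30.6 μT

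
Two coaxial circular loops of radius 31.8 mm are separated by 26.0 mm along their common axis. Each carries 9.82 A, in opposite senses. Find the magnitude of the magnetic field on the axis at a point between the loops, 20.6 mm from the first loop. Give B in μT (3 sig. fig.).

B ≈ 71.2 μT

Each loop contributes B = μ₀IR²/[2(R²+z²)^(3/2)] on the axis, with z measured from that loop.
Loop 1 (z = 0.0206 m): B₁ = 1.15×10⁻⁴ T. Loop 2 (z = 0.0054 m): B₂ = 1.86×10⁻⁴ T.
The fields oppose: B = |B₁ − B₂| = 7.12×10⁻⁵ T.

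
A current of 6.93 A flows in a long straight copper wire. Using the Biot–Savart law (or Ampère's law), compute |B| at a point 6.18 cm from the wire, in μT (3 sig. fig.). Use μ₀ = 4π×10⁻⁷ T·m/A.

For an infinitely long straight wire, B = μ₀I/(2πd).
B = (4π×10⁻⁷ × 6.93) / (2π × 0.0618) = 2.24×10⁻⁵ T.

B ≈ 22.4 μT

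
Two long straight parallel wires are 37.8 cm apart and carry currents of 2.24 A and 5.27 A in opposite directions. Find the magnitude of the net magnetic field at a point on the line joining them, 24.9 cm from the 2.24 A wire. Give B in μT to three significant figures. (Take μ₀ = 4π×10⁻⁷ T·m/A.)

Each long wire gives B = μ₀I/(2πd). Distances are d₁ = 0.249 m and d₂ = 0.129 m.
B₁ = 1.80×10⁻⁶ T, B₂ = 8.17×10⁻⁶ T.
Between antiparallel currents both contributions point the same way, so they add. B = B₁ + B₂ = 1.80×10⁻⁶ + 8.17×10⁻⁶ = 9.97×10⁻⁶ T.

B ≈ 9.97 μT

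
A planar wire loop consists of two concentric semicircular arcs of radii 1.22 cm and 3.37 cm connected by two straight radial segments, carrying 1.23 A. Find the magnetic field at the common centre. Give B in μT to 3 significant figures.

B ≈ 20.2 μT

The radial connectors point toward the centre, so dl × r̂ = 0 and they contribute nothing.
Each semicircle gives μ₀I/(4R): inner arc 3.17×10⁻⁵ T, outer arc 1.15×10⁻⁵ T.
The two arcs carry current in opposite angular senses, so their fields oppose: B = |3.17×10⁻⁵ − 1.15×10⁻⁵| = 2.02×10⁻⁵ T.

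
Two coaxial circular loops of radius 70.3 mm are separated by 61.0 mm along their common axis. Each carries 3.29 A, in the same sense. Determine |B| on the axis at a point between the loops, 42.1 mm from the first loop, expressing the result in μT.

Each loop contributes B = μ₀IR²/[2(R²+z²)^(3/2)] on the axis, with z measured from that loop.
Loop 1 (z = 0.0421 m): B₁ = 1.86×10⁻⁵ T. Loop 2 (z = 0.0189 m): B₂ = 2.65×10⁻⁵ T.
The fields add: B = B₁ + B₂ = 4.51×10⁻⁵ T.

B ≈ 45.1 μT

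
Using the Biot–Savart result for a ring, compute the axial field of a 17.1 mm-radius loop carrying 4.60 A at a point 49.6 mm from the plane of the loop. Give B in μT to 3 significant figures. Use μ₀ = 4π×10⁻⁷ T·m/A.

B ≈ 5.85 μT

On the axis of a circular loop, B = μ₀IR² / [2(R²+z²)^(3/2)].
R² + z² = (0.0171)² + (0.0496)² = 0.002753 m², and (R²+z²)^(3/2) = 1.44×10⁻⁴ m³.
B = (4π×10⁻⁷ × 4.60 × 0.0002924) / (2 × 1.44×10⁻⁴) = 5.85×10⁻⁶ T.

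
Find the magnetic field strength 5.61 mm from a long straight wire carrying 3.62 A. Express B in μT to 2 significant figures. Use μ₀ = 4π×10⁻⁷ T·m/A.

For an infinitely long straight wire, B = μ₀I/(2πd).
B = (4π×10⁻⁷ × 3.62) / (2π × 0.00561) = 1.29×10⁻⁴ T.

B ≈ 130 μT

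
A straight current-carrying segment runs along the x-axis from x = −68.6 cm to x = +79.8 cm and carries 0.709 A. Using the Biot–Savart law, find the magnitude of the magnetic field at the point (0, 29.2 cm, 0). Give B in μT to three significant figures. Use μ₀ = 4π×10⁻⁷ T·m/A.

For a finite straight segment, B = (μ₀I/4πd)(sinθ₁ + sinθ₂), where θ₁, θ₂ are the angles from the perpendicular to each end.
The perpendicular distance is d = 0.292 m; the end-offsets along the wire are a = 0.686 m and b = 0.798 m.
sinθ₁ = 0.686/√(0.686²+0.292²) = 0.9201; sinθ₂ = 0.798/√(0.798²+0.292²) = 0.9391.
B = (4π×10⁻⁷ × 0.709) / (4π × 0.292) × (0.9201 + 0.9391) = 4.51×10⁻⁷ T.

B ≈ 0.451 μT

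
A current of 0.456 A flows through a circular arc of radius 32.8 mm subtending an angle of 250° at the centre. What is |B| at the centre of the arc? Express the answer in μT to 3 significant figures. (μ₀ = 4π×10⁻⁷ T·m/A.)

B ≈ 6.07 μT

The Biot–Savart field of a circular arc at its centre is B = μ₀Iφ/(4πR), with φ = 4.363 rad.
B = (4π×10⁻⁷ × 0.456 × 4.363) / (4π × 0.0328) = 6.07×10⁻⁶ T.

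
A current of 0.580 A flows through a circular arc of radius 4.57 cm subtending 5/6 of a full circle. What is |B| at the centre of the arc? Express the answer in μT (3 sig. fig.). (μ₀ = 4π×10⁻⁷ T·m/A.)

B ≈ 6.65 μT

The Biot–Savart field of a circular arc at its centre is B = μ₀Iφ/(4πR), with φ = 5.236 rad.
B = (4π×10⁻⁷ × 0.580 × 5.236) / (4π × 0.0457) = 6.65×10⁻⁶ T.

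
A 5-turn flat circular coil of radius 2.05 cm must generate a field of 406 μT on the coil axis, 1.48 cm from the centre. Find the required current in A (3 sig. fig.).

I ≈ 4.97 A

For an N-turn coil, B = Nμ₀IR²/[2(R²+z²)^(3/2)] with R = 0.0205 m, z = 0.0148 m, so I = 2B(R²+z²)^(3/2)/(Nμ₀R²) = 2 × 4.06×10⁻⁴ × 1.62×10⁻⁵ / (5 × 4π×10⁻⁷ × 0.0004202) = 4.97 A.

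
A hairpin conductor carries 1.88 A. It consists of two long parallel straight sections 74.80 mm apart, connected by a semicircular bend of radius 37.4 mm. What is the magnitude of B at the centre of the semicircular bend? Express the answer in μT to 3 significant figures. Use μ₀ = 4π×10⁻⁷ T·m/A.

B ≈ 25.8 μT

The semicircular arc contributes B_arc = μ₀I·π/(4πR) = μ₀I/(4R) = 1.58×10⁻⁵ T.
Each semi-infinite lead is at perpendicular distance R = 0.0374 m from the centre, with the perpendicular foot at its near end, so it contributes μ₀I/(4πR); both point the same way, together 1.01×10⁻⁵ T.
Arc and leads all point the same direction: B = 1.58×10⁻⁵ + 1.01×10⁻⁵ = 2.58×10⁻⁵ T.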